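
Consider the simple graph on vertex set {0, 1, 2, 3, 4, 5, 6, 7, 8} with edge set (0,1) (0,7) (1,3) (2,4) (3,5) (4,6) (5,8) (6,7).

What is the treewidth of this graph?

A width-1 tree decomposition is:
Bags: B1 = {2, 4}  B2 = {4, 6}  B3 = {6, 7}  B4 = {0, 7}  B5 = {0, 1}  B6 = {1, 3}  B7 = {3, 5}  B8 = {5, 8}
Tree: B1–B2, B2–B3, B3–B4, B4–B5, B5–B6, B6–B7, B7–B8
Every bag has size at most 2, so the width is 2 − 1 = 1 and tw(G) ≤ 1. Any graph with an edge has treewidth ≥ 1, and G has the edge 2–4. Hence tw(G) = 1 exactly.

1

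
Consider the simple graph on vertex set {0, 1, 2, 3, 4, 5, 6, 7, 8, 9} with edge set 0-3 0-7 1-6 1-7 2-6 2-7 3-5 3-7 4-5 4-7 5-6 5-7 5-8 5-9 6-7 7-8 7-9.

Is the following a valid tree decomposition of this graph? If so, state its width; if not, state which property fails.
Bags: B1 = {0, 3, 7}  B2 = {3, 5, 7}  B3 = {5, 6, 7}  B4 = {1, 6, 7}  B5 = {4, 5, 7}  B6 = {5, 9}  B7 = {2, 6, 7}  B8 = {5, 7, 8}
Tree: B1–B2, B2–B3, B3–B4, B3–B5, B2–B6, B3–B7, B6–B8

No — edge (7,9) lies in no bag.

A tree decomposition must satisfy three properties: every vertex lies in some bag; for every edge, both endpoints lie together in some bag; and for every vertex, the bags containing it form a connected subtree. Here edge (7,9) lies in no bag, so the decomposition is invalid.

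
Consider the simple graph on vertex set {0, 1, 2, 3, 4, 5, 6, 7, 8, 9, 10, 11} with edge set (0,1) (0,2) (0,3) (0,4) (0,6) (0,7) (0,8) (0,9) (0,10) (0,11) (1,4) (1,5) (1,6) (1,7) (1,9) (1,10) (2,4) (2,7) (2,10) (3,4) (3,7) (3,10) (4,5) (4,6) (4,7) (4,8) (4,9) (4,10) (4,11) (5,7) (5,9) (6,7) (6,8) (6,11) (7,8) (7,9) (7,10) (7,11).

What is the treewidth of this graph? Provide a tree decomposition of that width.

Treewidth 4.
One such decomposition:
Bags: B1 = {0, 1, 4, 6, 7}  B2 = {0, 1, 4, 7, 10}  B3 = {0, 4, 6, 7, 8}  B4 = {0, 4, 6, 7, 11}  B5 = {0, 3, 4, 7, 10}  B6 = {0, 1, 4, 7, 9}  B7 = {1, 4, 5, 7, 9}  B8 = {0, 2, 4, 7, 10}
Tree: B1–B2, B1–B3, B3–B4, B2–B5, B1–B6, B6–B7, B2–B8

Each bag holds 5 vertices, so the decomposition has width 4, which upper-bounds the treewidth. On the other hand G contains the 5-clique {0, 1, 4, 7, 9}. A clique must lie in a single bag of any decomposition, so no decomposition can have width below 4. Combining the bounds, tw(G) = 4.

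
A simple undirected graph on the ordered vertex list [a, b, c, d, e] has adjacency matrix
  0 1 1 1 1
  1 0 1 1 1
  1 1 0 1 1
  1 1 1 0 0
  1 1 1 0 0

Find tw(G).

A width-3 tree decomposition is:
Bags: B1 = {a, b, c, d}  B2 = {a, b, c, e}
Tree: B1–B2
Each bag holds 4 vertices, so the decomposition has width 3, which upper-bounds the treewidth. For the lower bound, the 4 vertices {a, b, c, d} are pairwise adjacent, and any tree decomposition puts a clique entirely inside one bag — forcing width ≥ 3. Therefore the treewidth is 3.

3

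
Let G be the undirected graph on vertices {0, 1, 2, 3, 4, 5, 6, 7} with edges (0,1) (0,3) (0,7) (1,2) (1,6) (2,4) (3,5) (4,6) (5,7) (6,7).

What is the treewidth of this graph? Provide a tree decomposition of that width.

Treewidth 2.
One such decomposition:
Bags: B1 = {2, 4, 6}  B2 = {1, 2, 6}  B3 = {1, 6, 7}  B4 = {0, 1, 7}  B5 = {0, 5, 7}  B6 = {0, 3, 5}
Tree: B1–B2, B2–B3, B3–B4, B4–B5, B5–B6

Each bag holds 3 vertices, so the decomposition has width 2, which upper-bounds the treewidth. Since 4–2–1–6–4 is a cycle in G, G is not acyclic. Forests are exactly the graphs of treewidth ≤ 1, so tw(G) ≥ 2. Hence tw(G) = 2 exactly.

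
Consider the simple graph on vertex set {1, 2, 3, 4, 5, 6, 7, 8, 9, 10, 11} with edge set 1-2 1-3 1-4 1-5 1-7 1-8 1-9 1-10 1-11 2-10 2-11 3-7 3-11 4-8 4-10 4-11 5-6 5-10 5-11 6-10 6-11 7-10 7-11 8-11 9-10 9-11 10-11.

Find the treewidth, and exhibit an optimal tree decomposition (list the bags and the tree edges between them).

Treewidth 3.
Bags: B1 = {1, 7, 10, 11}  B2 = {1, 5, 10, 11}  B3 = {1, 2, 10, 11}  B4 = {5, 6, 10, 11}  B5 = {1, 4, 10, 11}  B6 = {1, 3, 7, 11}  B7 = {1, 9, 10, 11}  B8 = {1, 4, 8, 11}
Tree: B1–B2, B2–B3, B2–B4, B1–B5, B1–B6, B3–B7, B5–B8

The largest bag has 4 vertices, giving width 3; this decomposition certifies tw(G) ≤ 3. On the other hand G contains the 4-clique {1, 4, 8, 11}. A clique must lie in a single bag of any decomposition, so no decomposition can have width below 3. The upper and lower bounds meet at 3, so that is the treewidth.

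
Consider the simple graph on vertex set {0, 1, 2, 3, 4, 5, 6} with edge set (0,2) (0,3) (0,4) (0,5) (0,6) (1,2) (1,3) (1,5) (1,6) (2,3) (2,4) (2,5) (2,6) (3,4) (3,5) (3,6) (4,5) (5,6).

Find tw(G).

4

A width-4 tree decomposition is:
Bags: B1 = {1, 2, 3, 5, 6}  B2 = {0, 2, 3, 5, 6}  B3 = {0, 2, 3, 4, 5}
Tree: B1–B2, B2–B3
The largest bag has 5 vertices, giving width 4; this decomposition certifies tw(G) ≤ 4. On the other hand G contains the 5-clique {0, 2, 3, 4, 5}. A clique must lie in a single bag of any decomposition, so no decomposition can have width below 4. Therefore the treewidth is 4.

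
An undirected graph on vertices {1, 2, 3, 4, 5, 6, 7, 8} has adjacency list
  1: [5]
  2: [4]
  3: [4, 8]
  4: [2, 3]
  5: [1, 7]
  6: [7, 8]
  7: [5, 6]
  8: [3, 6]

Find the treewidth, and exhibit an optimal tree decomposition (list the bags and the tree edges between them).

Each bag holds 2 vertices, so the decomposition has width 1, which upper-bounds the treewidth. G has an edge, so its treewidth is at least 1. Therefore the treewidth is 1.

Treewidth 1.
One optimal decomposition is:
Bags: B1 = {1, 5}  B2 = {5, 7}  B3 = {6, 7}  B4 = {6, 8}  B5 = {3, 8}  B6 = {3, 4}  B7 = {2, 4}
Tree: B1–B2, B2–B3, B3–B4, B4–B5, B5–B6, B6–B7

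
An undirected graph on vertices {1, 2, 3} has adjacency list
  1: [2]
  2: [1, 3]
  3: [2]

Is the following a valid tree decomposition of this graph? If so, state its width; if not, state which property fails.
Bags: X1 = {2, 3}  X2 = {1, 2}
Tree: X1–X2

Checking the three conditions: (i) the bags cover all of {1, 2, 3}; (ii) for each edge, some bag contains both endpoints; (iii) the bags containing any fixed vertex form a subtree. All hold, so the decomposition is valid with width 2 − 1 = 1.

Yes; width 1.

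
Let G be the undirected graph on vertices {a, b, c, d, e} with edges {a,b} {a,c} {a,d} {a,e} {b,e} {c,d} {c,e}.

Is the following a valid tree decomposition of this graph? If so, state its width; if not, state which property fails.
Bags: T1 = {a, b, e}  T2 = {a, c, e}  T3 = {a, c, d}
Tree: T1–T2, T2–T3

Checking the three conditions: (i) the bags cover all of {a, b, c, d, e}; (ii) for each edge, some bag contains both endpoints; (iii) the bags containing any fixed vertex form a subtree. All hold, so the decomposition is valid with width 3 − 1 = 2.

Yes; width 2.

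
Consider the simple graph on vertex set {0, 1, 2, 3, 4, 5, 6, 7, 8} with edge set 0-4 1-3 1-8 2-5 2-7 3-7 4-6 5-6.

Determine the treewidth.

A width-1 tree decomposition is:
Bags: B1 = {0, 4}  B2 = {4, 6}  B3 = {5, 6}  B4 = {2, 5}  B5 = {2, 7}  B6 = {3, 7}  B7 = {1, 3}  B8 = {1, 8}
Tree: B1–B2, B2–B3, B3–B4, B4–B5, B5–B6, B6–B7, B7–B8
Each bag holds 2 vertices, so the decomposition has width 1, which upper-bounds the treewidth. Any graph with an edge has treewidth ≥ 1, and G has the edge 0–4. Combining the bounds, tw(G) = 1.

1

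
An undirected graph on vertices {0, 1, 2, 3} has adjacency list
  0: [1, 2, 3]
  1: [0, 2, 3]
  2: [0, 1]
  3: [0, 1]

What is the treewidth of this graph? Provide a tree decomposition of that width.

The largest bag has 3 vertices, giving width 2; this decomposition certifies tw(G) ≤ 2. Conversely, {0, 1, 2} is a clique of size 3, and the vertices of any clique must share a bag in every tree decomposition; so some bag has ≥ 3 vertices and tw(G) ≥ 2. Combining the bounds, tw(G) = 2.

Treewidth 2.
Bags: B1 = {0, 1, 2}  B2 = {0, 1, 3}
Tree: B1–B2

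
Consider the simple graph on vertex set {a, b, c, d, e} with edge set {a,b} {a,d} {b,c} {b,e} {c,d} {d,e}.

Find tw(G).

A width-2 tree decomposition is:
Bags: B1 = {b, d, e}  B2 = {a, b, d}  B3 = {b, c, d}
Tree: B1–B2, B2–B3
Every bag has size at most 3, so the width is 3 − 1 = 2 and tw(G) ≤ 2. Since e–d–a–b–e is a cycle in G, G is not acyclic. Forests are exactly the graphs of treewidth ≤ 1, so tw(G) ≥ 2. The upper and lower bounds meet at 2, so that is the treewidth.

2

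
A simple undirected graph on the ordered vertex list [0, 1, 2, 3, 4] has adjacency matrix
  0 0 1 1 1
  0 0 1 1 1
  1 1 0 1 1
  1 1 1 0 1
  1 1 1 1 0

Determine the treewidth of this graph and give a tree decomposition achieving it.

Treewidth 3.
Bags: B1 = {0, 2, 3, 4}  B2 = {1, 2, 3, 4}
Tree: B1–B2

Each bag holds 4 vertices, so the decomposition has width 3, which upper-bounds the treewidth. On the other hand G contains the 4-clique {0, 2, 3, 4}. A clique must lie in a single bag of any decomposition, so no decomposition can have width below 3. Hence tw(G) = 3 exactly.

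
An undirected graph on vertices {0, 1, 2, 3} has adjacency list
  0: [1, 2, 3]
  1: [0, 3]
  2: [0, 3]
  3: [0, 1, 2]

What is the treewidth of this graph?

A width-2 tree decomposition is:
Bags: B1 = {0, 1, 3}  B2 = {0, 2, 3}
Tree: B1–B2
The largest bag has 3 vertices, giving width 2; this decomposition certifies tw(G) ≤ 2. Conversely, {0, 1, 3} is a clique of size 3, and the vertices of any clique must share a bag in every tree decomposition; so some bag has ≥ 3 vertices and tw(G) ≥ 2. Combining the bounds, tw(G) = 2.

2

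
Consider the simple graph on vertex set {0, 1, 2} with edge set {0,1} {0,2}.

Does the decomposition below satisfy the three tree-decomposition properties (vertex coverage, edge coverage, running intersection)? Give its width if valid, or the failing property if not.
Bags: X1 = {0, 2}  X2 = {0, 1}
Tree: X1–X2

Yes; width 1.

Checking the three conditions: (i) the bags cover all of {0, 1, 2}; (ii) for each edge, some bag contains both endpoints; (iii) the bags containing any fixed vertex form a subtree. All hold, so the decomposition is valid with width 2 − 1 = 1.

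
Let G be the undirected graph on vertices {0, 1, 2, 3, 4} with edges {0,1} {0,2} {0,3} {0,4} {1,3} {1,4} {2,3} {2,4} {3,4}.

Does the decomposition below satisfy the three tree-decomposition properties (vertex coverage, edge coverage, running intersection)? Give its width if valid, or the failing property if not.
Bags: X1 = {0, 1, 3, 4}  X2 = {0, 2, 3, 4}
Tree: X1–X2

Checking the three conditions: (i) the bags cover all of {0, 1, 2, 3, 4}; (ii) for each edge, some bag contains both endpoints; (iii) the bags containing any fixed vertex form a subtree. All hold, so the decomposition is valid with width 4 − 1 = 3.

Yes; width 3.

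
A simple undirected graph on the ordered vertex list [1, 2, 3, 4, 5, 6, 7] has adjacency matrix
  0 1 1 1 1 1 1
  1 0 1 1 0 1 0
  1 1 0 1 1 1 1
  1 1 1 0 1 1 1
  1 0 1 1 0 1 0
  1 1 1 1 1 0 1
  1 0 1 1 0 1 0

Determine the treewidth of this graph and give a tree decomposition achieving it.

Treewidth 4.
One optimal decomposition is:
Bags: B1 = {1, 2, 3, 4, 6}  B2 = {1, 3, 4, 6, 7}  B3 = {1, 3, 4, 5, 6}
Tree: B1–B2, B1–B3

Each bag holds 5 vertices, so the decomposition has width 4, which upper-bounds the treewidth. Conversely, {1, 2, 3, 4, 6} is a clique of size 5, and the vertices of any clique must share a bag in every tree decomposition; so some bag has ≥ 5 vertices and tw(G) ≥ 4. The upper and lower bounds meet at 4, so that is the treewidth.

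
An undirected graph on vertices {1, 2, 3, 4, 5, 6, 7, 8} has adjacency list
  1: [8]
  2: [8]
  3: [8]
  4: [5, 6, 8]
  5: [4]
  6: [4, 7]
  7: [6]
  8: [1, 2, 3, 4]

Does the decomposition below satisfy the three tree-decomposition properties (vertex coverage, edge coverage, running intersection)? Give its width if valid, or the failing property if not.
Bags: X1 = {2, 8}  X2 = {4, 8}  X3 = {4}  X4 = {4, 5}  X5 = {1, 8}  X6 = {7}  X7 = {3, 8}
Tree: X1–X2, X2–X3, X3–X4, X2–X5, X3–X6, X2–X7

A tree decomposition must satisfy three properties: every vertex lies in some bag; for every edge, both endpoints lie together in some bag; and for every vertex, the bags containing it form a connected subtree. Here vertex 6 appears in no bag, so the decomposition is invalid.

No — vertex 6 appears in no bag.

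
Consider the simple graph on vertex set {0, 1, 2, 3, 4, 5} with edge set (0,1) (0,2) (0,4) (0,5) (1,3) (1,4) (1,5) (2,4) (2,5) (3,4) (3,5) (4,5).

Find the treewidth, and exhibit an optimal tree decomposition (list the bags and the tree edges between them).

Every bag has size at most 4, so the width is 4 − 1 = 3 and tw(G) ≤ 3. Conversely, {0, 1, 4, 5} is a clique of size 4, and the vertices of any clique must share a bag in every tree decomposition; so some bag has ≥ 4 vertices and tw(G) ≥ 3. Hence tw(G) = 3 exactly.

Treewidth 3.
One such decomposition:
Bags: B1 = {1, 3, 4, 5}  B2 = {0, 1, 4, 5}  B3 = {0, 2, 4, 5}
Tree: B1–B2, B2–B3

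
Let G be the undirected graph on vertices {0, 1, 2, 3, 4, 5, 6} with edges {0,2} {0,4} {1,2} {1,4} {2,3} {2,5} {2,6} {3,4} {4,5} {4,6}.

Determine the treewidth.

2

A width-2 tree decomposition is:
Bags: B1 = {2, 4, 5}  B2 = {2, 3, 4}  B3 = {0, 2, 4}  B4 = {2, 4, 6}  B5 = {1, 2, 4}
Tree: B1–B2, B2–B3, B3–B4, B4–B5
Each bag holds 3 vertices, so the decomposition has width 2, which upper-bounds the treewidth. For the lower bound, G contains the cycle 4–5–2–3–4, so G is not a forest; only forests have treewidth ≤ 1, hence tw(G) ≥ 2. Combining the bounds, tw(G) = 2.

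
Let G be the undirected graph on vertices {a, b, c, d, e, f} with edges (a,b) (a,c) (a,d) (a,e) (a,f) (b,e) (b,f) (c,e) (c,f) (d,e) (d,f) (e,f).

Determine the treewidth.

3

A width-3 tree decomposition is:
Bags: B1 = {a, b, e, f}  B2 = {a, c, e, f}  B3 = {a, d, e, f}
Tree: B1–B2, B2–B3
Each bag holds 4 vertices, so the decomposition has width 3, which upper-bounds the treewidth. Conversely, {a, d, e, f} is a clique of size 4, and the vertices of any clique must share a bag in every tree decomposition; so some bag has ≥ 4 vertices and tw(G) ≥ 3. Hence tw(G) = 3 exactly.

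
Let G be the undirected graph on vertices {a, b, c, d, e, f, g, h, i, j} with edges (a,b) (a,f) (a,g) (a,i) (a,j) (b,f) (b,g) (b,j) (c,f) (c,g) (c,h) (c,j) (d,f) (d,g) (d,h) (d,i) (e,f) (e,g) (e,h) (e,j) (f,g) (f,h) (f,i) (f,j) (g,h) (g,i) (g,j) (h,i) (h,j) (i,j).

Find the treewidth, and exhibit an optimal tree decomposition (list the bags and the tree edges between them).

Each bag holds 5 vertices, so the decomposition has width 4, which upper-bounds the treewidth. For the lower bound, the 5 vertices {d, f, g, h, i} are pairwise adjacent, and any tree decomposition puts a clique entirely inside one bag — forcing width ≥ 4. Therefore the treewidth is 4.

Treewidth 4.
Bags: B1 = {e, f, g, h, j}  B2 = {f, g, h, i, j}  B3 = {d, f, g, h, i}  B4 = {a, f, g, i, j}  B5 = {c, f, g, h, j}  B6 = {a, b, f, g, j}
Tree: B1–B2, B2–B3, B2–B4, B2–B5, B4–B6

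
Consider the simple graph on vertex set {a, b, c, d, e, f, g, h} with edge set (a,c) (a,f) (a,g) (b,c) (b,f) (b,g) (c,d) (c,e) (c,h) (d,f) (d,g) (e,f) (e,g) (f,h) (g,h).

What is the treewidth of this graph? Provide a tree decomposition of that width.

Treewidth 3.
One optimal decomposition is:
Bags: B1 = {c, f, g, h}  B2 = {c, e, f, g}  B3 = {a, c, f, g}  B4 = {b, c, f, g}  B5 = {c, d, f, g}
Tree: B1–B2, B2–B3, B3–B4, B4–B5

Every bag has size at most 4, so the width is 4 − 1 = 3 and tw(G) ≤ 3. For the lower bound: the 4 vertex sets {g,h}, {c,e}, {f}, {a} are disjoint, each induces a connected subgraph, and every pair is joined by at least one edge of G. Contracting each set to a single vertex therefore yields K_{4} as a minor, and since treewidth is minor-monotone, tw(G) ≥ tw(K_{4}) = 3. Combining the bounds, tw(G) = 3.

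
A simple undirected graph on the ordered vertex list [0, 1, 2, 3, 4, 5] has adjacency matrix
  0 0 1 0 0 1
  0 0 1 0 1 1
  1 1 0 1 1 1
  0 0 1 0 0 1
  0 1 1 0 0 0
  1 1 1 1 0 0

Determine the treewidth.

2

A width-2 tree decomposition is:
Bags: B1 = {1, 2, 4}  B2 = {1, 2, 5}  B3 = {2, 3, 5}  B4 = {0, 2, 5}
Tree: B1–B2, B2–B3, B3–B4
The largest bag has 3 vertices, giving width 2; this decomposition certifies tw(G) ≤ 2. On the other hand G contains the 3-clique {1, 2, 4}. A clique must lie in a single bag of any decomposition, so no decomposition can have width below 2. Therefore the treewidth is 2.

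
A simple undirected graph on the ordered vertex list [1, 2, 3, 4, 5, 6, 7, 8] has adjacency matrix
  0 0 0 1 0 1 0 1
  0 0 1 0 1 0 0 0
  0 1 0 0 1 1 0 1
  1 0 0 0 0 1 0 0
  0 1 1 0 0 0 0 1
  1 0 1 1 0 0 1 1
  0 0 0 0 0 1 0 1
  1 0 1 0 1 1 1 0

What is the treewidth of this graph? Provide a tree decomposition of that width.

Treewidth 2.
One such decomposition:
Bags: B1 = {1, 6, 8}  B2 = {3, 6, 8}  B3 = {6, 7, 8}  B4 = {1, 4, 6}  B5 = {3, 5, 8}  B6 = {2, 3, 5}
Tree: B1–B2, B2–B3, B1–B4, B2–B5, B5–B6

Each bag holds 3 vertices, so the decomposition has width 2, which upper-bounds the treewidth. For the lower bound, the 3 vertices {2, 3, 5} are pairwise adjacent, and any tree decomposition puts a clique entirely inside one bag — forcing width ≥ 2. Therefore the treewidth is 2.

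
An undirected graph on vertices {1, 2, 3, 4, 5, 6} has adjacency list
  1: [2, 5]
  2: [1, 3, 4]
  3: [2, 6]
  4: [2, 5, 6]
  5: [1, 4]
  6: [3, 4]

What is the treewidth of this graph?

A width-2 tree decomposition is:
Bags: B1 = {1, 2, 5}  B2 = {2, 4, 5}  B3 = {2, 3, 4}  B4 = {3, 4, 6}
Tree: B1–B2, B2–B3, B3–B4
The largest bag has 3 vertices, giving width 2; this decomposition certifies tw(G) ≤ 2. The edges 1–5–4–2–1 form a cycle, so G is not a tree and its treewidth is at least 2. Therefore the treewidth is 2.

2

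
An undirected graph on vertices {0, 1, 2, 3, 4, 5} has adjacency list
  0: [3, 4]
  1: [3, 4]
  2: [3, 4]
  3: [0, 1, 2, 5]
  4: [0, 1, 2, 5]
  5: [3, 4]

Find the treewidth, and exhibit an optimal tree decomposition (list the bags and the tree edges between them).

Treewidth 2.
One optimal decomposition is:
Bags: B1 = {3, 4, 5}  B2 = {0, 3, 4}  B3 = {1, 3, 4}  B4 = {2, 3, 4}
Tree: B1–B2, B2–B3, B3–B4

Every bag has size at most 3, so the width is 3 − 1 = 2 and tw(G) ≤ 2. Since 5–3–0–4–5 is a cycle in G, G is not acyclic. Forests are exactly the graphs of treewidth ≤ 1, so tw(G) ≥ 2. Hence tw(G) = 2 exactly.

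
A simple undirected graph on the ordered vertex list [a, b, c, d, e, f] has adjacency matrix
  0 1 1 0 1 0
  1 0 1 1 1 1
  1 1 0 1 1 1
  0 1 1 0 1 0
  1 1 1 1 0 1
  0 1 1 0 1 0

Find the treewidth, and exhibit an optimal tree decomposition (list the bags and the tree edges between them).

Each bag holds 4 vertices, so the decomposition has width 3, which upper-bounds the treewidth. Conversely, {b, c, d, e} is a clique of size 4, and the vertices of any clique must share a bag in every tree decomposition; so some bag has ≥ 4 vertices and tw(G) ≥ 3. Therefore the treewidth is 3.

Treewidth 3.
One optimal decomposition is:
Bags: B1 = {b, c, d, e}  B2 = {a, b, c, e}  B3 = {b, c, e, f}
Tree: B1–B2, B2–B3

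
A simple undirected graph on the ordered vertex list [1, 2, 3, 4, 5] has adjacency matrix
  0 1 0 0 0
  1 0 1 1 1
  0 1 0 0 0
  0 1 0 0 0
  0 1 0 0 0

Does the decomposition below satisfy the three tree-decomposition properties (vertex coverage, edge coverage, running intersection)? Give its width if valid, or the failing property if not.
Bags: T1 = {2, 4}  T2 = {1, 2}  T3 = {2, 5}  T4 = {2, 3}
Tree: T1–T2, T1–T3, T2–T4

Vertex coverage: the bags together contain {1, 2, 3, 4, 5}, the full vertex set. Edge coverage: each edge of G has both endpoints in at least one bag. Running intersection: for every vertex, the bags containing it form a connected subtree. All three properties hold, so this is a valid tree decomposition of width max|bag| − 1 = 1, and hence tw(G) ≤ 1.

Yes; width 1.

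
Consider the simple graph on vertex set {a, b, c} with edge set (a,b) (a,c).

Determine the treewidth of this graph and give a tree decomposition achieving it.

Every bag has size at most 2, so the width is 2 − 1 = 1 and tw(G) ≤ 1. Since G has at least one edge (e.g. b–a), it is not an edgeless graph, so tw(G) ≥ 1. Combining the bounds, tw(G) = 1.

Treewidth 1.
One such decomposition:
Bags: B1 = {a, b}  B2 = {a, c}
Tree: B1–B2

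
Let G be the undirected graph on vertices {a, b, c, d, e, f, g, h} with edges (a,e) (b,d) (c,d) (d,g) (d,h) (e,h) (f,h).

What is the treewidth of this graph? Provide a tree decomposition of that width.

Each bag holds 2 vertices, so the decomposition has width 1, which upper-bounds the treewidth. Since G has at least one edge (e.g. h–f), it is not an edgeless graph, so tw(G) ≥ 1. Therefore the treewidth is 1.

Treewidth 1.
One such decomposition:
Bags: B1 = {f, h}  B2 = {d, h}  B3 = {d, g}  B4 = {e, h}  B5 = {c, d}  B6 = {b, d}  B7 = {a, e}
Tree: B1–B2, B2–B3, B1–B4, B2–B5, B2–B6, B4–B7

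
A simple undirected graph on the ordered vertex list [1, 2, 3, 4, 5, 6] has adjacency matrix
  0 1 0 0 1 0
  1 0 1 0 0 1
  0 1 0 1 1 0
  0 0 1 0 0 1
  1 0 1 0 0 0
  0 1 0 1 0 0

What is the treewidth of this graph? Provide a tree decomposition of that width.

Treewidth 2.
One optimal decomposition is:
Bags: B1 = {2, 4, 6}  B2 = {2, 3, 4}  B3 = {1, 2, 3}  B4 = {1, 3, 5}
Tree: B1–B2, B2–B3, B3–B4

The largest bag has 3 vertices, giving width 2; this decomposition certifies tw(G) ≤ 2. For the lower bound, G contains the cycle 6–4–3–2–6, so G is not a forest; only forests have treewidth ≤ 1, hence tw(G) ≥ 2. Hence tw(G) = 2 exactly.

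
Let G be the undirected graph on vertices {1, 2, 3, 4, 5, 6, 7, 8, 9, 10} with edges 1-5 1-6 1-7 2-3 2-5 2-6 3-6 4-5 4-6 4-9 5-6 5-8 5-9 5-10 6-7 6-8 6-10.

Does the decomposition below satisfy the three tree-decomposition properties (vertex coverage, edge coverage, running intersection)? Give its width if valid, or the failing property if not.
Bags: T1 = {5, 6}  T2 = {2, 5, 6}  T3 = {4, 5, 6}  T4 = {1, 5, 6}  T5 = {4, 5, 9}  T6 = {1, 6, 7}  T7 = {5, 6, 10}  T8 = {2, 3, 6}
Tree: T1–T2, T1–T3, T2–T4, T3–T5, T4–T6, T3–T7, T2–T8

No — vertex 8 appears in no bag.

A tree decomposition must satisfy three properties: every vertex lies in some bag; for every edge, both endpoints lie together in some bag; and for every vertex, the bags containing it form a connected subtree. Here vertex 8 appears in no bag, so the decomposition is invalid.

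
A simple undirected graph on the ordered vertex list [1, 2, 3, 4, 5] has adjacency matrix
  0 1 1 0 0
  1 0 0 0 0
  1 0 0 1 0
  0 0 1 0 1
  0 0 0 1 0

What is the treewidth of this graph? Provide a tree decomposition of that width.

Treewidth 1.
Bags: B1 = {4, 5}  B2 = {3, 4}  B3 = {1, 3}  B4 = {1, 2}
Tree: B1–B2, B2–B3, B3–B4

Every bag has size at most 2, so the width is 2 − 1 = 1 and tw(G) ≤ 1. Since G has at least one edge (e.g. 5–4), it is not an edgeless graph, so tw(G) ≥ 1. The upper and lower bounds meet at 1, so that is the treewidth.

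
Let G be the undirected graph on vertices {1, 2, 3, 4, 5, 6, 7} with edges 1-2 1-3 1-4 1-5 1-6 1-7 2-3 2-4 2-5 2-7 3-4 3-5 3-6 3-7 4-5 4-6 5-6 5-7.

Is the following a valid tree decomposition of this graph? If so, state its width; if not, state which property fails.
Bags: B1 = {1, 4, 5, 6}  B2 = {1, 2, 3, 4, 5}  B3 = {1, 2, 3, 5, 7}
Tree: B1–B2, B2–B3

A tree decomposition must satisfy three properties: every vertex lies in some bag; for every edge, both endpoints lie together in some bag; and for every vertex, the bags containing it form a connected subtree. Here edge (3,6) lies in no bag, so the decomposition is invalid.

No — edge (3,6) lies in no bag.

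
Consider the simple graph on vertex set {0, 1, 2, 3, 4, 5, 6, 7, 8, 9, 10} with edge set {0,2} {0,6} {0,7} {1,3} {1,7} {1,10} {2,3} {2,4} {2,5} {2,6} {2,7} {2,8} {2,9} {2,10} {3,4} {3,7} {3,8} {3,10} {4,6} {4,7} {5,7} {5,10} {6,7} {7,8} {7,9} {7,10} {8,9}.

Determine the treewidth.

A width-3 tree decomposition is:
Bags: B1 = {2, 3, 7, 10}  B2 = {2, 5, 7, 10}  B3 = {2, 3, 7, 8}  B4 = {2, 3, 4, 7}  B5 = {2, 7, 8, 9}  B6 = {2, 4, 6, 7}  B7 = {1, 3, 7, 10}  B8 = {0, 2, 6, 7}
Tree: B1–B2, B1–B3, B1–B4, B3–B5, B4–B6, B1–B7, B6–B8
Each bag holds 4 vertices, so the decomposition has width 3, which upper-bounds the treewidth. Conversely, {1, 3, 7, 10} is a clique of size 4, and the vertices of any clique must share a bag in every tree decomposition; so some bag has ≥ 4 vertices and tw(G) ≥ 3. The upper and lower bounds meet at 3, so that is the treewidth.

3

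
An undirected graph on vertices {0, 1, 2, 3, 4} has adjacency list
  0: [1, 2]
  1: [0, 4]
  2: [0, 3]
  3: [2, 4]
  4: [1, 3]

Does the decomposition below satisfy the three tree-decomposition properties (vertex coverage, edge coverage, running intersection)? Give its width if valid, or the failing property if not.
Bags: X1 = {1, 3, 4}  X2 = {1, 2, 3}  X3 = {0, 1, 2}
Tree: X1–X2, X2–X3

Vertex coverage: the bags together contain {0, 1, 2, 3, 4}, the full vertex set. Edge coverage: each edge of G has both endpoints in at least one bag. Running intersection: for every vertex, the bags containing it form a connected subtree. All three properties hold, so this is a valid tree decomposition of width max|bag| − 1 = 2, and hence tw(G) ≤ 2.

Yes; width 2.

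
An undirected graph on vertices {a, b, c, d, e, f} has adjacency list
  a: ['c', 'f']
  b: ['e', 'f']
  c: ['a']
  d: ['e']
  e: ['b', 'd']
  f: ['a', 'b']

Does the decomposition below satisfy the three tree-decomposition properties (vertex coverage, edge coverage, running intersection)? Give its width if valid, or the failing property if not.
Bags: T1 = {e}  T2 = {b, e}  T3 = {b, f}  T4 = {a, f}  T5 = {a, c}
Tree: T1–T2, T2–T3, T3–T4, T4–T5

No — vertex d appears in no bag.

A tree decomposition must satisfy three properties: every vertex lies in some bag; for every edge, both endpoints lie together in some bag; and for every vertex, the bags containing it form a connected subtree. Here vertex d appears in no bag, so the decomposition is invalid.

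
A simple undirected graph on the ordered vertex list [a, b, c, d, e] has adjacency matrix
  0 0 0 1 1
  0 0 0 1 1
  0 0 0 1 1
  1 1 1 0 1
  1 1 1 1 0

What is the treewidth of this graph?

A width-2 tree decomposition is:
Bags: B1 = {c, d, e}  B2 = {b, d, e}  B3 = {a, d, e}
Tree: B1–B2, B2–B3
Every bag has size at most 3, so the width is 3 − 1 = 2 and tw(G) ≤ 2. On the other hand G contains the 3-clique {c, d, e}. A clique must lie in a single bag of any decomposition, so no decomposition can have width below 2. Hence tw(G) = 2 exactly.

2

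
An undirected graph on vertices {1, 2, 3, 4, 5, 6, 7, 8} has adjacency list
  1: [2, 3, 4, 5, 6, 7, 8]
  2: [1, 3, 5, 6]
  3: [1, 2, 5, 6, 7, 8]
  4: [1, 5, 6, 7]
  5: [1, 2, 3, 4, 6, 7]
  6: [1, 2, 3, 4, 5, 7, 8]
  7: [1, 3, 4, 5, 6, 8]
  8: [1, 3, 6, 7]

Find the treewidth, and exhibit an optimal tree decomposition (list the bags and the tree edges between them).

Treewidth 4.
One optimal decomposition is:
Bags: B1 = {1, 3, 6, 7, 8}  B2 = {1, 3, 5, 6, 7}  B3 = {1, 4, 5, 6, 7}  B4 = {1, 2, 3, 5, 6}
Tree: B1–B2, B2–B3, B2–B4

Each bag holds 5 vertices, so the decomposition has width 4, which upper-bounds the treewidth. On the other hand G contains the 5-clique {1, 3, 6, 7, 8}. A clique must lie in a single bag of any decomposition, so no decomposition can have width below 4. Hence tw(G) = 4 exactly.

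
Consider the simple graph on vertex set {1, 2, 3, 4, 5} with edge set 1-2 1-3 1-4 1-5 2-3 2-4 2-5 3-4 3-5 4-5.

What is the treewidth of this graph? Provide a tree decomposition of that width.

A single bag containing all 5 vertices is trivially a valid decomposition of width 4. For the lower bound, the 5 vertices {1, 2, 3, 4, 5} are pairwise adjacent, and any tree decomposition puts a clique entirely inside one bag — forcing width ≥ 4. The upper and lower bounds meet at 4, so that is the treewidth.

Treewidth 4.
One such decomposition:
Bags: B1 = {1, 2, 3, 4, 5}
Tree: (single bag)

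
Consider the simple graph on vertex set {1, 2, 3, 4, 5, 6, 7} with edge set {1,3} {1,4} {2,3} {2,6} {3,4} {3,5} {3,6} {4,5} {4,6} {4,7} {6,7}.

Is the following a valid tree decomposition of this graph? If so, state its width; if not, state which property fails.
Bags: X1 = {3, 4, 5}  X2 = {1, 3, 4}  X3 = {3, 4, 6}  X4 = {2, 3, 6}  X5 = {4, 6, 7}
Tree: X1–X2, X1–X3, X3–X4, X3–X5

Every vertex of G appears in some bag (union = {1, 2, 3, 4, 5, 6, 7}); every edge is covered by a bag; and for each vertex v the set of bags containing v is connected in the bag tree. The decomposition is therefore valid. The largest bag has 3 vertices, so the width is 2.

Yes; width 2.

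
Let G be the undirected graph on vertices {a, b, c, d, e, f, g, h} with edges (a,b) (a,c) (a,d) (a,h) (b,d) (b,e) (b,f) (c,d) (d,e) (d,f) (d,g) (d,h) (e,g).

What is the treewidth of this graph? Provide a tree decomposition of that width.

Each bag holds 3 vertices, so the decomposition has width 2, which upper-bounds the treewidth. Conversely, {d, e, g} is a clique of size 3, and the vertices of any clique must share a bag in every tree decomposition; so some bag has ≥ 3 vertices and tw(G) ≥ 2. Hence tw(G) = 2 exactly.

Treewidth 2.
One optimal decomposition is:
Bags: B1 = {a, c, d}  B2 = {a, b, d}  B3 = {b, d, e}  B4 = {d, e, g}  B5 = {a, d, h}  B6 = {b, d, f}
Tree: B1–B2, B2–B3, B3–B4, B2–B5, B3–B6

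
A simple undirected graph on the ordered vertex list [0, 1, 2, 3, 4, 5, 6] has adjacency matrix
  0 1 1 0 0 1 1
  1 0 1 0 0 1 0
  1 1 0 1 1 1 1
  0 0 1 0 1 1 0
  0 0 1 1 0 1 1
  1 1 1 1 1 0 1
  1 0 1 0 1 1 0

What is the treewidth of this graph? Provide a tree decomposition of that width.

Treewidth 3.
Bags: B1 = {2, 4, 5, 6}  B2 = {0, 2, 5, 6}  B3 = {2, 3, 4, 5}  B4 = {0, 1, 2, 5}
Tree: B1–B2, B1–B3, B2–B4

Every bag has size at most 4, so the width is 4 − 1 = 3 and tw(G) ≤ 3. For the lower bound, the 4 vertices {0, 1, 2, 5} are pairwise adjacent, and any tree decomposition puts a clique entirely inside one bag — forcing width ≥ 3. The upper and lower bounds meet at 3, so that is the treewidth.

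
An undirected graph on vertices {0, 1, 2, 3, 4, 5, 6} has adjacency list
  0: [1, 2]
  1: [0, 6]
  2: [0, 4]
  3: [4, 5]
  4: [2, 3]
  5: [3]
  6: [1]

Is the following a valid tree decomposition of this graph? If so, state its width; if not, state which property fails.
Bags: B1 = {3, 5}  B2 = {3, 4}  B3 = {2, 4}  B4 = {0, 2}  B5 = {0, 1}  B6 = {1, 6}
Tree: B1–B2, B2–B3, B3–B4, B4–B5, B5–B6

Yes; width 1.

Checking the three conditions: (i) the bags cover all of {0, 1, 2, 3, 4, 5, 6}; (ii) for each edge, some bag contains both endpoints; (iii) the bags containing any fixed vertex form a subtree. All hold, so the decomposition is valid with width 2 − 1 = 1.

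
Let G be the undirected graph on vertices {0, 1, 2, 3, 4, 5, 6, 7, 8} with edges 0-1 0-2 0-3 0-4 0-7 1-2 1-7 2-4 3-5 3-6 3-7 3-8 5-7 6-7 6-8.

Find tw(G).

2

A width-2 tree decomposition is:
Bags: B1 = {3, 6, 7}  B2 = {0, 3, 7}  B3 = {3, 6, 8}  B4 = {0, 1, 7}  B5 = {0, 1, 2}  B6 = {0, 2, 4}  B7 = {3, 5, 7}
Tree: B1–B2, B1–B3, B2–B4, B4–B5, B5–B6, B2–B7
The largest bag has 3 vertices, giving width 2; this decomposition certifies tw(G) ≤ 2. On the other hand G contains the 3-clique {0, 1, 2}. A clique must lie in a single bag of any decomposition, so no decomposition can have width below 2. Therefore the treewidth is 2.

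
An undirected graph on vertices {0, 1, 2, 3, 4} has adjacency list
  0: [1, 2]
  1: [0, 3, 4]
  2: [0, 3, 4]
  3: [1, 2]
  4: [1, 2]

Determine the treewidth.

2

A width-2 tree decomposition is:
Bags: B1 = {0, 1, 2}  B2 = {1, 2, 4}  B3 = {1, 2, 3}
Tree: B1–B2, B2–B3
Every bag has size at most 3, so the width is 3 − 1 = 2 and tw(G) ≤ 2. For the lower bound, G contains the cycle 1–0–2–4–1, so G is not a forest; only forests have treewidth ≤ 1, hence tw(G) ≥ 2. Hence tw(G) = 2 exactly.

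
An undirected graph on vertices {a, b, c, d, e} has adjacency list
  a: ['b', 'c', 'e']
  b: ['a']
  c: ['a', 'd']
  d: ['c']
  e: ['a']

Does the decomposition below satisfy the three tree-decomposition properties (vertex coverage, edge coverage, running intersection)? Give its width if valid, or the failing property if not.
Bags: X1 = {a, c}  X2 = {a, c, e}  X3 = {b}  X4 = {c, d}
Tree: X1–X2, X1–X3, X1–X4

No — edge (a,b) lies in no bag.

A tree decomposition must satisfy three properties: every vertex lies in some bag; for every edge, both endpoints lie together in some bag; and for every vertex, the bags containing it form a connected subtree. Here edge (a,b) lies in no bag, so the decomposition is invalid.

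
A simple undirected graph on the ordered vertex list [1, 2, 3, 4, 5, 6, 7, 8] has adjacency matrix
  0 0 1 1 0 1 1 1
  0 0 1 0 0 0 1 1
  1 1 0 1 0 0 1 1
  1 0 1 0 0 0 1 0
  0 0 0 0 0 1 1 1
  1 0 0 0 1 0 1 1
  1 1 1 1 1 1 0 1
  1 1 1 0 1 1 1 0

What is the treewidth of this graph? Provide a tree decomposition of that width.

Treewidth 3.
One such decomposition:
Bags: B1 = {1, 6, 7, 8}  B2 = {1, 3, 7, 8}  B3 = {5, 6, 7, 8}  B4 = {1, 3, 4, 7}  B5 = {2, 3, 7, 8}
Tree: B1–B2, B1–B3, B2–B4, B2–B5

The largest bag has 4 vertices, giving width 3; this decomposition certifies tw(G) ≤ 3. For the lower bound, the 4 vertices {1, 3, 7, 8} are pairwise adjacent, and any tree decomposition puts a clique entirely inside one bag — forcing width ≥ 3. Therefore the treewidth is 3.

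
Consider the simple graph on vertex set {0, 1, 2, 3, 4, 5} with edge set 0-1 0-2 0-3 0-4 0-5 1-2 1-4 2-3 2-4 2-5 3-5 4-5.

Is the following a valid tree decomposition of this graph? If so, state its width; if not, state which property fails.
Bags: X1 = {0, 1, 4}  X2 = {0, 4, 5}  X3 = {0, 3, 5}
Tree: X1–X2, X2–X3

No — vertex 2 appears in no bag.

A tree decomposition must satisfy three properties: every vertex lies in some bag; for every edge, both endpoints lie together in some bag; and for every vertex, the bags containing it form a connected subtree. Here vertex 2 appears in no bag, so the decomposition is invalid.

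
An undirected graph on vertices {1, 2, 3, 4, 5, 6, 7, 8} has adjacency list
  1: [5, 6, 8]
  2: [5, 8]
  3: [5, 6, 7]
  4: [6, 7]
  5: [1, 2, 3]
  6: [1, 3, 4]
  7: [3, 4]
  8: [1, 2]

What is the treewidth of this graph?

2

A width-2 tree decomposition is:
Bags: B1 = {4, 6, 7}  B2 = {3, 6, 7}  B3 = {1, 3, 6}  B4 = {1, 3, 5}  B5 = {1, 5, 8}  B6 = {2, 5, 8}
Tree: B1–B2, B2–B3, B3–B4, B4–B5, B5–B6
Each bag holds 3 vertices, so the decomposition has width 2, which upper-bounds the treewidth. For the lower bound, G contains the cycle 4–7–3–6–4, so G is not a forest; only forests have treewidth ≤ 1, hence tw(G) ≥ 2. The upper and lower bounds meet at 2, so that is the treewidth.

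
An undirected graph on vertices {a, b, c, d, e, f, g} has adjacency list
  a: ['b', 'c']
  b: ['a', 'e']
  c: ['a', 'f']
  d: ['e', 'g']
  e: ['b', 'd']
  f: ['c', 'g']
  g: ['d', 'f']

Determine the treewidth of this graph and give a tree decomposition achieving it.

Treewidth 2.
One such decomposition:
Bags: B1 = {b, d, e}  B2 = {a, b, d}  B3 = {a, c, d}  B4 = {c, d, f}  B5 = {d, f, g}
Tree: B1–B2, B2–B3, B3–B4, B4–B5

Every bag has size at most 3, so the width is 3 − 1 = 2 and tw(G) ≤ 2. The edges d–e–b–a–c–f–g–d form a cycle, so G is not a tree and its treewidth is at least 2. Hence tw(G) = 2 exactly.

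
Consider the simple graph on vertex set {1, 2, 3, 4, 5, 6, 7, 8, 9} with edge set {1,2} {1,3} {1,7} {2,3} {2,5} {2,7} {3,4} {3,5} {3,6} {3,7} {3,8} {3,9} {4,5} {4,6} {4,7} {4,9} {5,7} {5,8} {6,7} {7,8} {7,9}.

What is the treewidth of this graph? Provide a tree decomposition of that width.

Treewidth 3.
One optimal decomposition is:
Bags: B1 = {1, 2, 3, 7}  B2 = {2, 3, 5, 7}  B3 = {3, 5, 7, 8}  B4 = {3, 4, 5, 7}  B5 = {3, 4, 6, 7}  B6 = {3, 4, 7, 9}
Tree: B1–B2, B2–B3, B2–B4, B4–B5, B5–B6

Every bag has size at most 4, so the width is 4 − 1 = 3 and tw(G) ≤ 3. Conversely, {3, 5, 7, 8} is a clique of size 4, and the vertices of any clique must share a bag in every tree decomposition; so some bag has ≥ 4 vertices and tw(G) ≥ 3. Therefore the treewidth is 3.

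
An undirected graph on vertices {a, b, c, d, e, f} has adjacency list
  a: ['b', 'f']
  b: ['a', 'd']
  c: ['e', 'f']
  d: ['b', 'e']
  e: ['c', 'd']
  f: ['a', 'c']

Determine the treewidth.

2

A width-2 tree decomposition is:
Bags: B1 = {a, b, d}  B2 = {a, d, f}  B3 = {c, d, f}  B4 = {c, d, e}
Tree: B1–B2, B2–B3, B3–B4
The largest bag has 3 vertices, giving width 2; this decomposition certifies tw(G) ≤ 2. For the lower bound, G contains the cycle d–b–a–f–c–e–d, so G is not a forest; only forests have treewidth ≤ 1, hence tw(G) ≥ 2. Therefore the treewidth is 2.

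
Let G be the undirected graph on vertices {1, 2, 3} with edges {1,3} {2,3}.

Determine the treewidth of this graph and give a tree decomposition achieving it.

Each bag holds 2 vertices, so the decomposition has width 1, which upper-bounds the treewidth. G has an edge, so its treewidth is at least 1. Combining the bounds, tw(G) = 1.

Treewidth 1.
Bags: B1 = {2, 3}  B2 = {1, 3}
Tree: B1–B2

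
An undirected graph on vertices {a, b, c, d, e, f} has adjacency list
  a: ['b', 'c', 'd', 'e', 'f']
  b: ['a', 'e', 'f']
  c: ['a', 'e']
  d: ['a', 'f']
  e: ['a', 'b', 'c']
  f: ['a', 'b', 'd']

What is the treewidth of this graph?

2

A width-2 tree decomposition is:
Bags: B1 = {a, b, e}  B2 = {a, b, f}  B3 = {a, d, f}  B4 = {a, c, e}
Tree: B1–B2, B2–B3, B1–B4
Every bag has size at most 3, so the width is 3 − 1 = 2 and tw(G) ≤ 2. On the other hand G contains the 3-clique {a, c, e}. A clique must lie in a single bag of any decomposition, so no decomposition can have width below 2. Combining the bounds, tw(G) = 2.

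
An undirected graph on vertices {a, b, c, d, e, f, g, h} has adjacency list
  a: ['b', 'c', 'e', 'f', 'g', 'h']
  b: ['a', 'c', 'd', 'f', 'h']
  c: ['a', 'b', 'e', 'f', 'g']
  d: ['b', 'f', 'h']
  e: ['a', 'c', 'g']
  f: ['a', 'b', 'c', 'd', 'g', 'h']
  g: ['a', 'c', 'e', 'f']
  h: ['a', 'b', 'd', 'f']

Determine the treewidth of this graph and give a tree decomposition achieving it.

The largest bag has 4 vertices, giving width 3; this decomposition certifies tw(G) ≤ 3. On the other hand G contains the 4-clique {a, c, e, g}. A clique must lie in a single bag of any decomposition, so no decomposition can have width below 3. The upper and lower bounds meet at 3, so that is the treewidth.

Treewidth 3.
One optimal decomposition is:
Bags: B1 = {a, b, c, f}  B2 = {a, c, f, g}  B3 = {a, b, f, h}  B4 = {a, c, e, g}  B5 = {b, d, f, h}
Tree: B1–B2, B1–B3, B2–B4, B3–B5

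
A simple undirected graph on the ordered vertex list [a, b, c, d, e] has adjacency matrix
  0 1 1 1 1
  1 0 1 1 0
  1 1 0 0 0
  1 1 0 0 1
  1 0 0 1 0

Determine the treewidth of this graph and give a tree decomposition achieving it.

Every bag has size at most 3, so the width is 3 − 1 = 2 and tw(G) ≤ 2. On the other hand G contains the 3-clique {a, d, e}. A clique must lie in a single bag of any decomposition, so no decomposition can have width below 2. The upper and lower bounds meet at 2, so that is the treewidth.

Treewidth 2.
One such decomposition:
Bags: B1 = {a, b, d}  B2 = {a, b, c}  B3 = {a, d, e}
Tree: B1–B2, B1–B3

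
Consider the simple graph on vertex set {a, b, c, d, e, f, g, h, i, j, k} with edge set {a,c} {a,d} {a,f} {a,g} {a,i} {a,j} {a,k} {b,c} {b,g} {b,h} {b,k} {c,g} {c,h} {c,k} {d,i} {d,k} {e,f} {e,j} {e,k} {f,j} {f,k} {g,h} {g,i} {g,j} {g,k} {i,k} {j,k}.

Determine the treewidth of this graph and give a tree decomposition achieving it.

Treewidth 3.
One such decomposition:
Bags: B1 = {a, c, g, k}  B2 = {a, g, j, k}  B3 = {b, c, g, k}  B4 = {a, f, j, k}  B5 = {e, f, j, k}  B6 = {a, g, i, k}  B7 = {b, c, g, h}  B8 = {a, d, i, k}
Tree: B1–B2, B1–B3, B2–B4, B4–B5, B1–B6, B3–B7, B6–B8

Each bag holds 4 vertices, so the decomposition has width 3, which upper-bounds the treewidth. Conversely, {b, c, g, h} is a clique of size 4, and the vertices of any clique must share a bag in every tree decomposition; so some bag has ≥ 4 vertices and tw(G) ≥ 3. Therefore the treewidth is 3.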